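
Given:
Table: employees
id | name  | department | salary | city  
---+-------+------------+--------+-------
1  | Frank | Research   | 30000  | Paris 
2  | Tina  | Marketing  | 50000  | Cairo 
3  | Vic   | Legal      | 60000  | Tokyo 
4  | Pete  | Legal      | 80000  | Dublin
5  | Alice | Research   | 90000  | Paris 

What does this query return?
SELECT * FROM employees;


SELECT * returns all 5 rows with all columns

5 rows:
1, Frank, Research, 30000, Paris
2, Tina, Marketing, 50000, Cairo
3, Vic, Legal, 60000, Tokyo
4, Pete, Legal, 80000, Dublin
5, Alice, Research, 90000, Paris


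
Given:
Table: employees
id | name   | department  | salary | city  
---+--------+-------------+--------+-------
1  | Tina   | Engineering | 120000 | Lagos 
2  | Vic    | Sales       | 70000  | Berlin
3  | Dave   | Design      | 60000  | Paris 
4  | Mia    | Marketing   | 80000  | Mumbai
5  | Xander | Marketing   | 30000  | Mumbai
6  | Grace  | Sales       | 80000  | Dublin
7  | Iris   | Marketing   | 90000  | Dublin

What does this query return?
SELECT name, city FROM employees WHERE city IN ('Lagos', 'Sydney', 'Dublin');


Filtering: city IN ('Lagos', 'Sydney', 'Dublin')
Matching: 3 rows

3 rows:
Tina, Lagos
Grace, Dublin
Iris, Dublin


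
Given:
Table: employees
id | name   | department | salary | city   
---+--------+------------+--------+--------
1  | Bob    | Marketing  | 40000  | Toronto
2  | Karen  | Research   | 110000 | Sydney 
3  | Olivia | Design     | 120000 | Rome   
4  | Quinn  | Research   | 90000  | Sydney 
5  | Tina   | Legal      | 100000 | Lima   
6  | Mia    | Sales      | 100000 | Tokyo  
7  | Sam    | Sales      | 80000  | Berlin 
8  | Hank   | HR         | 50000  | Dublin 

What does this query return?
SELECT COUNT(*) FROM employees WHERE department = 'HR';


Counting rows where department = 'HR'
  Hank -> MATCH


1


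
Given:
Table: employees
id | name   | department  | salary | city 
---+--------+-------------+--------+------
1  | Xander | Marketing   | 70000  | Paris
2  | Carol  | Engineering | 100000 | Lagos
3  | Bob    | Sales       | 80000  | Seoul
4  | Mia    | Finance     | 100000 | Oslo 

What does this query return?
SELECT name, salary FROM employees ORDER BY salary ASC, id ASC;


Sorting by salary ASC, then id ASC for ties

4 rows:
Xander, 70000
Bob, 80000
Carol, 100000
Mia, 100000


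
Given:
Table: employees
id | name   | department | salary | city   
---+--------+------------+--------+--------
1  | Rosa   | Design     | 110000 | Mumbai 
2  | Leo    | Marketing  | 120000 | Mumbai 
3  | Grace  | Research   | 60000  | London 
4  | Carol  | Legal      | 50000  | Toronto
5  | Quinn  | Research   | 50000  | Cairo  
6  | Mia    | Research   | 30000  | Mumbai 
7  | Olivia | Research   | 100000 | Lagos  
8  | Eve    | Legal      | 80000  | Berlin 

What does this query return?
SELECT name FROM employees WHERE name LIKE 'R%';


LIKE 'R%' matches names starting with 'R'
Matching: 1

1 rows:
Rosa


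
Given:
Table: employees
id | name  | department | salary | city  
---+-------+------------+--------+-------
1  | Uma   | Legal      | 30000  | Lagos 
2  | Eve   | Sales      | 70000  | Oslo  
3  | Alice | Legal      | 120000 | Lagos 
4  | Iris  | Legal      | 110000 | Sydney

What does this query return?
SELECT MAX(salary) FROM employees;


Salaries: 30000, 70000, 120000, 110000
MAX = 120000

120000


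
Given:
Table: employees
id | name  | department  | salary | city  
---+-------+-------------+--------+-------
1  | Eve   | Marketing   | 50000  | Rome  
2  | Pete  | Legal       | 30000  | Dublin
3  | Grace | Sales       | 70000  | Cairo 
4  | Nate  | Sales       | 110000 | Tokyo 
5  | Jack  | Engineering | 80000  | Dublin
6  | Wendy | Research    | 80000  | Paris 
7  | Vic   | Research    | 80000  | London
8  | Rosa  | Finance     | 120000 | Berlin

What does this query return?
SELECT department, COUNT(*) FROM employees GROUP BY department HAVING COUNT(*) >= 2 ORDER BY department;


Groups with count >= 2:
  Research: 2 -> PASS
  Sales: 2 -> PASS
  Engineering: 1 -> filtered out
  Finance: 1 -> filtered out
  Legal: 1 -> filtered out
  Marketing: 1 -> filtered out


2 groups:
Research, 2
Sales, 2


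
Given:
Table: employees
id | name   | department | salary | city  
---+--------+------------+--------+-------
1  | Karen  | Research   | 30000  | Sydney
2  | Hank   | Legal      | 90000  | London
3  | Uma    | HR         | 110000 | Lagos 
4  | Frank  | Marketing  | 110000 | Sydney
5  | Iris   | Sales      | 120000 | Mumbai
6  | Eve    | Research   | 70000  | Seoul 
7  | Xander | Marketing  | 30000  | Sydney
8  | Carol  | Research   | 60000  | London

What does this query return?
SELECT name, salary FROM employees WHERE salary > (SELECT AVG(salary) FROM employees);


Subquery: AVG(salary) = 77500.0
Filtering: salary > 77500.0
  Hank (90000) -> MATCH
  Uma (110000) -> MATCH
  Frank (110000) -> MATCH
  Iris (120000) -> MATCH


4 rows:
Hank, 90000
Uma, 110000
Frank, 110000
Iris, 120000


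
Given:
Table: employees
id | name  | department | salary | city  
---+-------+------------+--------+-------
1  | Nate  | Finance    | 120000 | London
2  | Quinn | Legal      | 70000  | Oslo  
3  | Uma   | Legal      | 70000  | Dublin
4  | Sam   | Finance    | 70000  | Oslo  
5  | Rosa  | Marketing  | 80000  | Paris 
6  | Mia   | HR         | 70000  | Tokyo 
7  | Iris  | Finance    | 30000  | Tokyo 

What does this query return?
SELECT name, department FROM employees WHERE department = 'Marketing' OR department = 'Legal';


Filtering: department = 'Marketing' OR 'Legal'
Matching: 3 rows

3 rows:
Quinn, Legal
Uma, Legal
Rosa, Marketing


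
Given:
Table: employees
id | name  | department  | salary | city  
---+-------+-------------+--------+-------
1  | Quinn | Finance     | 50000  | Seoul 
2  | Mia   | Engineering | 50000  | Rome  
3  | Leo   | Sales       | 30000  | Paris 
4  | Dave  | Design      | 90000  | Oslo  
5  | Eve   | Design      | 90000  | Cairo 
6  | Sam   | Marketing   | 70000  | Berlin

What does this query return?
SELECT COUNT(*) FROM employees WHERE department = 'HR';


Counting rows where department = 'HR'


0


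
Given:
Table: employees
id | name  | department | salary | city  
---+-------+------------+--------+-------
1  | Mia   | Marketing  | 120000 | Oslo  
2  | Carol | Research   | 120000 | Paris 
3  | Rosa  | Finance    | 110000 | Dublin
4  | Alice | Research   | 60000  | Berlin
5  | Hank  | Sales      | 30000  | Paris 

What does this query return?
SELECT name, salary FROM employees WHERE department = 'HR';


Filtering: department = 'HR'
Matching rows: 0

Empty result set (0 rows)


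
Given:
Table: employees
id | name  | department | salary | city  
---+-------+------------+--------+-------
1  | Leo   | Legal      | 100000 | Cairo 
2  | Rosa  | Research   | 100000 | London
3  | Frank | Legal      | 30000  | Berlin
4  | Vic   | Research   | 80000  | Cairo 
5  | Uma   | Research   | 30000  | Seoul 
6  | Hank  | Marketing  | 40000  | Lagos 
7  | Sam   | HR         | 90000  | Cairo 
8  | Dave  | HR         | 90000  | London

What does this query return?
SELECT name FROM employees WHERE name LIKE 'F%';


LIKE 'F%' matches names starting with 'F'
Matching: 1

1 rows:
Frank


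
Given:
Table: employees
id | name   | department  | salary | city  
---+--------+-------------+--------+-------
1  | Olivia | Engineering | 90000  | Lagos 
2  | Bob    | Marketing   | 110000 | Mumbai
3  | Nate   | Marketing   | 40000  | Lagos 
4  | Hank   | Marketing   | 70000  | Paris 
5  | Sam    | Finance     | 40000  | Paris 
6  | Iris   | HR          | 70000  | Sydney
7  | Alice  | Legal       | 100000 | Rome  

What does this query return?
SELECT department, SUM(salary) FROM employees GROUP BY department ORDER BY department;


Summing salary within each department:
  Engineering: 90000 = 90000
  Finance: 40000 = 40000
  HR: 70000 = 70000
  Legal: 100000 = 100000
  Marketing: 110000 + 40000 + 70000 = 220000


5 groups:
Engineering, 90000
Finance, 40000
HR, 70000
Legal, 100000
Marketing, 220000


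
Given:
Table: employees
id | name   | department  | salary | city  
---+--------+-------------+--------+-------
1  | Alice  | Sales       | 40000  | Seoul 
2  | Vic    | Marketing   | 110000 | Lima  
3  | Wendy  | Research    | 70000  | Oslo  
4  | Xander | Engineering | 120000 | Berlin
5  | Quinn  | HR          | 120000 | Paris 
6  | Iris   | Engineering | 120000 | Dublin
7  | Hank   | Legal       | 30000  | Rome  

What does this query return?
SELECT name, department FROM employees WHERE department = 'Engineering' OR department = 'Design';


Filtering: department = 'Engineering' OR 'Design'
Matching: 2 rows

2 rows:
Xander, Engineering
Iris, Engineering


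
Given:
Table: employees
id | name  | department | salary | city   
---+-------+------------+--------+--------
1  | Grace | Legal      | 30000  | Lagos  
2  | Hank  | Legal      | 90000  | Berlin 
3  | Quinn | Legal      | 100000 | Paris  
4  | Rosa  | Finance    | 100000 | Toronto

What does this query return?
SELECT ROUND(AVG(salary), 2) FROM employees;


SUM(salary) = 320000
COUNT = 4
ROUND(AVG, 2) = ROUND(320000 / 4, 2) = 80000.0

80000.0


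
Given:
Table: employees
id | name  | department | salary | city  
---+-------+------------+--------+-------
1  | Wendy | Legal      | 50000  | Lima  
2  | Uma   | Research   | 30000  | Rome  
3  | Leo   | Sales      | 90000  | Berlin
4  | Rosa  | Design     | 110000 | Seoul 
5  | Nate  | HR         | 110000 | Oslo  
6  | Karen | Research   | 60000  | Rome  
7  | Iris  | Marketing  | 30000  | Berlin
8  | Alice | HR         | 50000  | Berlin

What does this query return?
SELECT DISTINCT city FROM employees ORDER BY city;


All 'city' values (row order): Lima, Rome, Berlin, Seoul, Oslo, Rome, Berlin, Berlin
Removing duplicates leaves 5 unique value(s).

5 values:
Berlin
Lima
Oslo
Rome
Seoul


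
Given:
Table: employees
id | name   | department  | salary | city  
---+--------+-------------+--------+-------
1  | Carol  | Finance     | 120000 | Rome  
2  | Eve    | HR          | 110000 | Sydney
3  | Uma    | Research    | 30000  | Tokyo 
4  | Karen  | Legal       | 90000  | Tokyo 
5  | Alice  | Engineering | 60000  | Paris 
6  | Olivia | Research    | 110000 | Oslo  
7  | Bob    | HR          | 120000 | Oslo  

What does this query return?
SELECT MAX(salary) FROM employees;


Salaries: 120000, 110000, 30000, 90000, 60000, 110000, 120000
MAX = 120000

120000


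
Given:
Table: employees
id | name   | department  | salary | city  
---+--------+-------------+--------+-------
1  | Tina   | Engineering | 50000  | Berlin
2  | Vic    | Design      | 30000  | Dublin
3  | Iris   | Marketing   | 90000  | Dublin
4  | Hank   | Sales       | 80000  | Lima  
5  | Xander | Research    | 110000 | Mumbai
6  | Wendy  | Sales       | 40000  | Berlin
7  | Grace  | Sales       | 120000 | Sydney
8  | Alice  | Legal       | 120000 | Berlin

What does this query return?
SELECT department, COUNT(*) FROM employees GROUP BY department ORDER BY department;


Assigning each row to its department group:
  Tina -> Engineering
  Vic -> Design
  Iris -> Marketing
  Hank -> Sales
  Xander -> Research
  Wendy -> Sales
  Grace -> Sales
  Alice -> Legal


6 groups:
Design, 1
Engineering, 1
Legal, 1
Marketing, 1
Research, 1
Sales, 3


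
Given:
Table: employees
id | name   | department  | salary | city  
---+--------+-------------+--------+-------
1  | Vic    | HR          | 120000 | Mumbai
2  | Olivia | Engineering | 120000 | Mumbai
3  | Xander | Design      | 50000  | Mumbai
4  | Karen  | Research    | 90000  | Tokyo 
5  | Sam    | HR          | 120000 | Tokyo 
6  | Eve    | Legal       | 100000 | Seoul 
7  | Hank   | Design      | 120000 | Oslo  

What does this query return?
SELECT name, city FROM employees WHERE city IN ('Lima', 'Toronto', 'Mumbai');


Filtering: city IN ('Lima', 'Toronto', 'Mumbai')
Matching: 3 rows

3 rows:
Vic, Mumbai
Olivia, Mumbai
Xander, Mumbai


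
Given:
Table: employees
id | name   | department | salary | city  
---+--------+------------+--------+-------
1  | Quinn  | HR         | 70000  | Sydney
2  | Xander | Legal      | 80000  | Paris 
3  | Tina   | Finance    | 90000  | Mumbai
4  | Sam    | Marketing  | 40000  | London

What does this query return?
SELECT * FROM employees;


SELECT * returns all 4 rows with all columns

4 rows:
1, Quinn, HR, 70000, Sydney
2, Xander, Legal, 80000, Paris
3, Tina, Finance, 90000, Mumbai
4, Sam, Marketing, 40000, London


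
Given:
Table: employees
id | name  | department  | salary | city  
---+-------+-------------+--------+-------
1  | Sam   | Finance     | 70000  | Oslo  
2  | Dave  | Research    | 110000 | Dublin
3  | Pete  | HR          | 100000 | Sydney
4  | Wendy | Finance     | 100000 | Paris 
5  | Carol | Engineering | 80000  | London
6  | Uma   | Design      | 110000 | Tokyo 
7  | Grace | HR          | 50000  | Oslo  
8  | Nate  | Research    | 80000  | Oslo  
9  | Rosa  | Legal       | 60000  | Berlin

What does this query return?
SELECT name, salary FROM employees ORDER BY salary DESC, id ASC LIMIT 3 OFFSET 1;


Sort by salary DESC (id ASC tiebreak), then skip 1 and take 3
Rows 2 through 4

3 rows:
Uma, 110000
Pete, 100000
Wendy, 100000


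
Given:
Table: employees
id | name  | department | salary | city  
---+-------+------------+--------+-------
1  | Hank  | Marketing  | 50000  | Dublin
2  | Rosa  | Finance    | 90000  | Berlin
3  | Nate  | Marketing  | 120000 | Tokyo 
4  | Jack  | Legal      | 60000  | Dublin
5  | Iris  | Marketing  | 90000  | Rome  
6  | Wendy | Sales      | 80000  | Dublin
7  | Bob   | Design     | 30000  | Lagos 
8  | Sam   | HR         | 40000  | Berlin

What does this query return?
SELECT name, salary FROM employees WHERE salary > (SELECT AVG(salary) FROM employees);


Subquery: AVG(salary) = 70000.0
Filtering: salary > 70000.0
  Rosa (90000) -> MATCH
  Nate (120000) -> MATCH
  Iris (90000) -> MATCH
  Wendy (80000) -> MATCH


4 rows:
Rosa, 90000
Nate, 120000
Iris, 90000
Wendy, 80000


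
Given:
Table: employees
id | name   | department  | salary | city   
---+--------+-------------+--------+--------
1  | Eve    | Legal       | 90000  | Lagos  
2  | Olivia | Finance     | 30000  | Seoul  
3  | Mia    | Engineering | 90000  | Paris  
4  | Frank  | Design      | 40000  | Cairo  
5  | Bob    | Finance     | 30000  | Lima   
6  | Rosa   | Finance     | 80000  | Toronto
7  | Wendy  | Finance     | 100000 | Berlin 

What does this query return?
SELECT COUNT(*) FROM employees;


COUNT(*) counts all rows

7


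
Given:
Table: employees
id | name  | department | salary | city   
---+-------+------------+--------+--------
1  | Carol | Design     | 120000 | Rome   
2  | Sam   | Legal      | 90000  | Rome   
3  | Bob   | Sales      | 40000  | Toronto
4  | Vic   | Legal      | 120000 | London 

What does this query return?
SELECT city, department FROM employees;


Projecting columns: city, department

4 rows:
Rome, Design
Rome, Legal
Toronto, Sales
London, Legal


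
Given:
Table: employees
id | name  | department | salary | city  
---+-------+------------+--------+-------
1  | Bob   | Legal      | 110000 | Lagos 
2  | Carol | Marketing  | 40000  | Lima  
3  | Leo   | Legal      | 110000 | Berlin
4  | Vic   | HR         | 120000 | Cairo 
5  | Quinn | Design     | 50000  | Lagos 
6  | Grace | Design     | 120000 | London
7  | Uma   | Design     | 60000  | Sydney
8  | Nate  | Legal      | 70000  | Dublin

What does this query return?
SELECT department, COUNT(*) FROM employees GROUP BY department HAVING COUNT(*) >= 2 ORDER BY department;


Groups with count >= 2:
  Design: 3 -> PASS
  Legal: 3 -> PASS
  HR: 1 -> filtered out
  Marketing: 1 -> filtered out


2 groups:
Design, 3
Legal, 3


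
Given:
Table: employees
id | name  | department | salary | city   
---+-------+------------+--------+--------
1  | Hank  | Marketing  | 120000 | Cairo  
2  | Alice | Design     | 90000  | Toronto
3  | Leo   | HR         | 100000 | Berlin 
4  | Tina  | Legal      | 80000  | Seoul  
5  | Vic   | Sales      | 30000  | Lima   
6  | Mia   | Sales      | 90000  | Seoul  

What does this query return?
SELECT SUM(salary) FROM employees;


SUM(salary) = 120000 + 90000 + 100000 + 80000 + 30000 + 90000 = 510000

510000


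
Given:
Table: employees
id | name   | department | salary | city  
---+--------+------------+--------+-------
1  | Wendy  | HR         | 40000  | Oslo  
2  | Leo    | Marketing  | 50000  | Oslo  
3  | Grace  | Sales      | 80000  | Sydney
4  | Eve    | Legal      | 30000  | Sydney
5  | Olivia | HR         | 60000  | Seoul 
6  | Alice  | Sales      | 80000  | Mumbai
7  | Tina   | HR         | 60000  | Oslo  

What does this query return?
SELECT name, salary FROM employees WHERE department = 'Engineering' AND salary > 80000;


Filtering: department = 'Engineering' AND salary > 80000
Matching: 0 rows

Empty result set (0 rows)


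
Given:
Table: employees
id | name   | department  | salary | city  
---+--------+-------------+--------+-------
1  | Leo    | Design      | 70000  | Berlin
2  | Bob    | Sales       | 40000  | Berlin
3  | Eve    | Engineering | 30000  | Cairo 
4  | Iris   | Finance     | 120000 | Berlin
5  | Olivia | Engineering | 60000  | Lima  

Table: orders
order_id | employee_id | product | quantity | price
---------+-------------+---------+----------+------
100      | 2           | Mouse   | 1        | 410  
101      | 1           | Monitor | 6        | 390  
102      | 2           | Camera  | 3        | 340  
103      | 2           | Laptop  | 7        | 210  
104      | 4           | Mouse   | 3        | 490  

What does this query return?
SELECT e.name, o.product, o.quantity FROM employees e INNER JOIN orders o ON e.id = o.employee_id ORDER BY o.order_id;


Joining employees.id = orders.employee_id:
  employee Bob (id=2) -> order Mouse
  employee Leo (id=1) -> order Monitor
  employee Bob (id=2) -> order Camera
  employee Bob (id=2) -> order Laptop
  employee Iris (id=4) -> order Mouse


5 rows:
Bob, Mouse, 1
Leo, Monitor, 6
Bob, Camera, 3
Bob, Laptop, 7
Iris, Mouse, 3


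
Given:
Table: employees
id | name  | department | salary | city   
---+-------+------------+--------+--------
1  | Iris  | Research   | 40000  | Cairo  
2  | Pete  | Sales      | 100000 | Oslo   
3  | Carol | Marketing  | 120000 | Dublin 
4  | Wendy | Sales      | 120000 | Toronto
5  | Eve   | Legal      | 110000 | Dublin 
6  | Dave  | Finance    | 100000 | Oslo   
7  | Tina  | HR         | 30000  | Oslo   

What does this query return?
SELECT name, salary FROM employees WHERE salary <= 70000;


Filtering: salary <= 70000
Matching: 2 rows

2 rows:
Iris, 40000
Tina, 30000


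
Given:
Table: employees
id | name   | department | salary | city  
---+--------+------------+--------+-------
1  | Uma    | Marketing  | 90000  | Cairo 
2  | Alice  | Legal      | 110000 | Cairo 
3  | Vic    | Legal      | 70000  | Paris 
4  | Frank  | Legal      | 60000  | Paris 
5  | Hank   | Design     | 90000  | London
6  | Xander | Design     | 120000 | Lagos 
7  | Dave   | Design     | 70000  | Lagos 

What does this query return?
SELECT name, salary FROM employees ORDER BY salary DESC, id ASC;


Sorting by salary DESC, then id ASC for ties

7 rows:
Xander, 120000
Alice, 110000
Uma, 90000
Hank, 90000
Vic, 70000
Dave, 70000
Frank, 60000


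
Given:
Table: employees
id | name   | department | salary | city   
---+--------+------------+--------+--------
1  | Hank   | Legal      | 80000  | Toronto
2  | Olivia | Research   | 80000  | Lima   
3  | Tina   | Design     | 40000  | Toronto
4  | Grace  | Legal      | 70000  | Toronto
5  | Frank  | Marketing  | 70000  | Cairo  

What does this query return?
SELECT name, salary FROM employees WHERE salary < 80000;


Filtering: salary < 80000
Matching: 3 rows

3 rows:
Tina, 40000
Grace, 70000
Frank, 70000


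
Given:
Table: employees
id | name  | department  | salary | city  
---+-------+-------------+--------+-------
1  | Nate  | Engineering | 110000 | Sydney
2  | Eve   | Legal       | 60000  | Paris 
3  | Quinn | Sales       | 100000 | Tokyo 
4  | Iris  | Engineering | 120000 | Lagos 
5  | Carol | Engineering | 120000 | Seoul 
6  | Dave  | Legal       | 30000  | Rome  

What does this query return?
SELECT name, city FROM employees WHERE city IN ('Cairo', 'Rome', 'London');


Filtering: city IN ('Cairo', 'Rome', 'London')
Matching: 1 rows

1 rows:
Dave, Rome


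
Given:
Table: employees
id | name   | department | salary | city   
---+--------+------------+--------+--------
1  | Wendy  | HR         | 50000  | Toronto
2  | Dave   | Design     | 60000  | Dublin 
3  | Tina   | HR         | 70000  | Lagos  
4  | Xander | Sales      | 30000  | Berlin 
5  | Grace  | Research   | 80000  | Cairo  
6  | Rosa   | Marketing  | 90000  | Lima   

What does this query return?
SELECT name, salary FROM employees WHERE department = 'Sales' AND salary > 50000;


Filtering: department = 'Sales' AND salary > 50000
Matching: 0 rows

Empty result set (0 rows)


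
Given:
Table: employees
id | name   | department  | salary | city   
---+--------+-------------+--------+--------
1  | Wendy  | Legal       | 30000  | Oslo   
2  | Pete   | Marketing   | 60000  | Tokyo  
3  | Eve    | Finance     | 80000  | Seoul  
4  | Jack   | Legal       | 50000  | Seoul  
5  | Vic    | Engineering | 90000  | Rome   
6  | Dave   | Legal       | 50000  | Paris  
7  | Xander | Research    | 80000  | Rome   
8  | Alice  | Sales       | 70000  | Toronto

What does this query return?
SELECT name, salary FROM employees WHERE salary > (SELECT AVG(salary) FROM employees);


Subquery: AVG(salary) = 63750.0
Filtering: salary > 63750.0
  Eve (80000) -> MATCH
  Vic (90000) -> MATCH
  Xander (80000) -> MATCH
  Alice (70000) -> MATCH


4 rows:
Eve, 80000
Vic, 90000
Xander, 80000
Alice, 70000


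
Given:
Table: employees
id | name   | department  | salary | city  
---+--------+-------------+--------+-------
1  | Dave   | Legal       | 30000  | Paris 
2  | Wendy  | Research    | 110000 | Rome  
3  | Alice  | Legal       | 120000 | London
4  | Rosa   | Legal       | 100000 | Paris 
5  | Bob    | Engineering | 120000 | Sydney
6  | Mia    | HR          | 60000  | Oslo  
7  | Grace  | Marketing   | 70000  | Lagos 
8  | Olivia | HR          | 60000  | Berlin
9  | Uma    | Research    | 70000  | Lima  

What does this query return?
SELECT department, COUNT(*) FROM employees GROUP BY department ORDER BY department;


Assigning each row to its department group:
  Dave -> Legal
  Wendy -> Research
  Alice -> Legal
  Rosa -> Legal
  Bob -> Engineering
  Mia -> HR
  Grace -> Marketing
  Olivia -> HR
  Uma -> Research


5 groups:
Engineering, 1
HR, 2
Legal, 3
Marketing, 1
Research, 2


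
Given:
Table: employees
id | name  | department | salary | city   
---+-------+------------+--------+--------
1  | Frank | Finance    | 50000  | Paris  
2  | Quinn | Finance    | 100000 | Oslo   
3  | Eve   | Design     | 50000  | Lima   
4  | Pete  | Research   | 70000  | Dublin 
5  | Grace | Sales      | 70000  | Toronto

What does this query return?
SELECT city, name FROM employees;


Projecting columns: city, name

5 rows:
Paris, Frank
Oslo, Quinn
Lima, Eve
Dublin, Pete
Toronto, Grace


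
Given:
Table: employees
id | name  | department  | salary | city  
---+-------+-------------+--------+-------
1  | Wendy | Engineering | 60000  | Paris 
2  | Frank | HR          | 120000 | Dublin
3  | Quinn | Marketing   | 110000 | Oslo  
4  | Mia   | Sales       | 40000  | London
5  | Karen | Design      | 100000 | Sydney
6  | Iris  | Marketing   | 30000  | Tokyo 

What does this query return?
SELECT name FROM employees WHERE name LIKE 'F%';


LIKE 'F%' matches names starting with 'F'
Matching: 1

1 rows:
Frank


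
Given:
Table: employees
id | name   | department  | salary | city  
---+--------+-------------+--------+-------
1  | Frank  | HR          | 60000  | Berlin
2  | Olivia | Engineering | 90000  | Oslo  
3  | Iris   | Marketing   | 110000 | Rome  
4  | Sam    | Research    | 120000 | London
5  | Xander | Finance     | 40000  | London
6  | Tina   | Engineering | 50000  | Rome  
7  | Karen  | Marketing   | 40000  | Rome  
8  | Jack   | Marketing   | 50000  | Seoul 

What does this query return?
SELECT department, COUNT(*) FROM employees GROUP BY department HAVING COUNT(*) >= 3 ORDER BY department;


Groups with count >= 3:
  Marketing: 3 -> PASS
  Engineering: 2 -> filtered out
  Finance: 1 -> filtered out
  HR: 1 -> filtered out
  Research: 1 -> filtered out


1 groups:
Marketing, 3


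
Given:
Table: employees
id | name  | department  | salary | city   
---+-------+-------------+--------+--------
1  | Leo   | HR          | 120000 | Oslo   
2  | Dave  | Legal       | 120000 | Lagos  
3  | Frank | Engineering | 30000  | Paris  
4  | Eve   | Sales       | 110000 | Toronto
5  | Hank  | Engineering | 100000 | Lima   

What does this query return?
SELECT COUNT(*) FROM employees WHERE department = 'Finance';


Counting rows where department = 'Finance'


0


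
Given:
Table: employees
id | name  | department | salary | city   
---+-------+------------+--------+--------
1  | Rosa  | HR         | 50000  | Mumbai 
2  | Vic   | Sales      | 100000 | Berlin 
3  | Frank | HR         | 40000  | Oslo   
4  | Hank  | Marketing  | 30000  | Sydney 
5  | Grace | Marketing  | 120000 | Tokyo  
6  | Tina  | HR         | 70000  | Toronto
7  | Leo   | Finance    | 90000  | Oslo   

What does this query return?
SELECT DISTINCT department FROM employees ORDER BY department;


All 'department' values (row order): HR, Sales, HR, Marketing, Marketing, HR, Finance
Removing duplicates leaves 4 unique value(s).

4 values:
Finance
HR
Marketing
Sales


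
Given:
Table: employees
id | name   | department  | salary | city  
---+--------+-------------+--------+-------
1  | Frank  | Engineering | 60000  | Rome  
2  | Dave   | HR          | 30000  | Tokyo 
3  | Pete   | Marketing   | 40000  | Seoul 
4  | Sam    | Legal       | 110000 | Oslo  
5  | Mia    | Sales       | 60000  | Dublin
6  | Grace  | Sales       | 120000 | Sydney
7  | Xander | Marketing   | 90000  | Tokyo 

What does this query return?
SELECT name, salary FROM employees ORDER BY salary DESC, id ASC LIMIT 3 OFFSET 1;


Sort by salary DESC (id ASC tiebreak), then skip 1 and take 3
Rows 2 through 4

3 rows:
Sam, 110000
Xander, 90000
Frank, 60000


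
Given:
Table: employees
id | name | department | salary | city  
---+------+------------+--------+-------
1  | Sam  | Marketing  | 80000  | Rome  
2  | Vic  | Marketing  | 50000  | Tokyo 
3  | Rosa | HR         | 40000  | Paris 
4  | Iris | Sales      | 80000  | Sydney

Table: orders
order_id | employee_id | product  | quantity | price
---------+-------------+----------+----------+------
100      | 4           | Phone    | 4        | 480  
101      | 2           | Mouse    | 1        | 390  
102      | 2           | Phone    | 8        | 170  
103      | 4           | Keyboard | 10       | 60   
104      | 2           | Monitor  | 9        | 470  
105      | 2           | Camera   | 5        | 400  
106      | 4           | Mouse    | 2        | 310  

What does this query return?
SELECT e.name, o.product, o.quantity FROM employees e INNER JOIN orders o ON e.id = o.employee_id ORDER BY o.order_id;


Joining employees.id = orders.employee_id:
  employee Iris (id=4) -> order Phone
  employee Vic (id=2) -> order Mouse
  employee Vic (id=2) -> order Phone
  employee Iris (id=4) -> order Keyboard
  employee Vic (id=2) -> order Monitor
  employee Vic (id=2) -> order Camera
  employee Iris (id=4) -> order Mouse


7 rows:
Iris, Phone, 4
Vic, Mouse, 1
Vic, Phone, 8
Iris, Keyboard, 10
Vic, Monitor, 9
Vic, Camera, 5
Iris, Mouse, 2


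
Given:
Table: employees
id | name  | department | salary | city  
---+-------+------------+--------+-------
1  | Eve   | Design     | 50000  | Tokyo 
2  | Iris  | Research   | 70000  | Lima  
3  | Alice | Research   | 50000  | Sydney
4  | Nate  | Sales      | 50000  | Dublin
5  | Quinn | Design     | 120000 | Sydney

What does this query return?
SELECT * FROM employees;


SELECT * returns all 5 rows with all columns

5 rows:
1, Eve, Design, 50000, Tokyo
2, Iris, Research, 70000, Lima
3, Alice, Research, 50000, Sydney
4, Nate, Sales, 50000, Dublin
5, Quinn, Design, 120000, Sydney


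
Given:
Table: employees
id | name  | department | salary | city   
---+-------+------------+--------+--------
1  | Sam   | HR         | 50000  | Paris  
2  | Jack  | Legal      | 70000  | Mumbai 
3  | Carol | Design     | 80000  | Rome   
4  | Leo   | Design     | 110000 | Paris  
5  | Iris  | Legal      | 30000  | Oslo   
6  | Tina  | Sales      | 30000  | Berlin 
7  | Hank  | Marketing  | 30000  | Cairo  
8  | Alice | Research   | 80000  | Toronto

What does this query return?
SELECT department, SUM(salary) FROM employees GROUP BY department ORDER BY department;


Summing salary within each department:
  Design: 80000 + 110000 = 190000
  HR: 50000 = 50000
  Legal: 70000 + 30000 = 100000
  Marketing: 30000 = 30000
  Research: 80000 = 80000
  Sales: 30000 = 30000


6 groups:
Design, 190000
HR, 50000
Legal, 100000
Marketing, 30000
Research, 80000
Sales, 30000


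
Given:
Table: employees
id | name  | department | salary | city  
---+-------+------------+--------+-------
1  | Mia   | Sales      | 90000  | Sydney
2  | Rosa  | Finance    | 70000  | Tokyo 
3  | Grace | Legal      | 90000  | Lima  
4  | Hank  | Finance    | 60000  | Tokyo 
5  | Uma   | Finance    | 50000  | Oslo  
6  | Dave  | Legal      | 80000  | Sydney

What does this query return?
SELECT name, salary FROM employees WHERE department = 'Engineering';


Filtering: department = 'Engineering'
Matching rows: 0

Empty result set (0 rows)


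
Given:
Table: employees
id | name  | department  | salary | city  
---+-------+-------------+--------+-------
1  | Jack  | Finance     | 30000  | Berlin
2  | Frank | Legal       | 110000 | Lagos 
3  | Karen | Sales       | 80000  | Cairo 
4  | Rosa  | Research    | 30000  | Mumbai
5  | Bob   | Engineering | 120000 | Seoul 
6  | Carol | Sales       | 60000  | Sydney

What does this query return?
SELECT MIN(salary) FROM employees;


Salaries: 30000, 110000, 80000, 30000, 120000, 60000
MIN = 30000

30000


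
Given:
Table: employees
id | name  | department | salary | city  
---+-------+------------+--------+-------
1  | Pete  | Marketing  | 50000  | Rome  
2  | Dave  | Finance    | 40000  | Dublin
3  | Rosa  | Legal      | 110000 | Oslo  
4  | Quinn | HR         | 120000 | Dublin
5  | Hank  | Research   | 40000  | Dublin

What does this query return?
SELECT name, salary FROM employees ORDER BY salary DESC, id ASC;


Sorting by salary DESC, then id ASC for ties

5 rows:
Quinn, 120000
Rosa, 110000
Pete, 50000
Dave, 40000
Hank, 40000


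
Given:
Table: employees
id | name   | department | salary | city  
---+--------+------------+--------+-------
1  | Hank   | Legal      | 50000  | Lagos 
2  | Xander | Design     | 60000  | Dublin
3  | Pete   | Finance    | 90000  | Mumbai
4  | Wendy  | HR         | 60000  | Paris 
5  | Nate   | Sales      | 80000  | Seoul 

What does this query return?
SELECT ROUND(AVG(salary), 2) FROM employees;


SUM(salary) = 340000
COUNT = 5
ROUND(AVG, 2) = ROUND(340000 / 5, 2) = 68000.0

68000.0


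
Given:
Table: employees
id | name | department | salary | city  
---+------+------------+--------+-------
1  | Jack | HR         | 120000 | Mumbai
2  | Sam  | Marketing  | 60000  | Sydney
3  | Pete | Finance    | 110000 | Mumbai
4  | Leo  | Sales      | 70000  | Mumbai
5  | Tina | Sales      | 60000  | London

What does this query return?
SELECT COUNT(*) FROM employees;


COUNT(*) counts all rows

5


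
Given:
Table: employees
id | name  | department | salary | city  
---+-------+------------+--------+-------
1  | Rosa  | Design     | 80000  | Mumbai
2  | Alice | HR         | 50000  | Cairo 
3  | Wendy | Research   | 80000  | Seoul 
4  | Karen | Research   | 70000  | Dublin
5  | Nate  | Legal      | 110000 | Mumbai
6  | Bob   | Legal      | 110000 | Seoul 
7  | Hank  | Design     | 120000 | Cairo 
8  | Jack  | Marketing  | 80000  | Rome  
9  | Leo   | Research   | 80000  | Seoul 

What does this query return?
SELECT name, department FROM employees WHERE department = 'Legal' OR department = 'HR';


Filtering: department = 'Legal' OR 'HR'
Matching: 3 rows

3 rows:
Alice, HR
Nate, Legal
Bob, Legal


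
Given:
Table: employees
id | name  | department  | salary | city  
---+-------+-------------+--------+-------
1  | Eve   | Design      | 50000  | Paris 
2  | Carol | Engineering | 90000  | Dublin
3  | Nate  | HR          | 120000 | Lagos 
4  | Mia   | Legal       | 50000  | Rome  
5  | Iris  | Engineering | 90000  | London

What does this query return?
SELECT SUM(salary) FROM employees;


SUM(salary) = 50000 + 90000 + 120000 + 50000 + 90000 = 400000

400000


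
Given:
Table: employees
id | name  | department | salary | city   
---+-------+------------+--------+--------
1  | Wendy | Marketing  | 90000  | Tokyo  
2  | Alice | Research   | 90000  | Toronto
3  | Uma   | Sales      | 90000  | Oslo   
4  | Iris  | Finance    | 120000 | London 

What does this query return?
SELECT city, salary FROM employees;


Projecting columns: city, salary

4 rows:
Tokyo, 90000
Toronto, 90000
Oslo, 90000
London, 120000


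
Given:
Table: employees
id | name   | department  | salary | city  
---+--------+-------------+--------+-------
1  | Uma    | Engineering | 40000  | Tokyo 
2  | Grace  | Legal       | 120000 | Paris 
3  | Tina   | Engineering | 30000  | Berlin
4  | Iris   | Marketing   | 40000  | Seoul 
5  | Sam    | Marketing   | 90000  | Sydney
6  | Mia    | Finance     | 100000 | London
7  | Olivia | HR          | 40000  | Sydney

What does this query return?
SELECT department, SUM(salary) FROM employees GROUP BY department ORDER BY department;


Summing salary within each department:
  Engineering: 40000 + 30000 = 70000
  Finance: 100000 = 100000
  HR: 40000 = 40000
  Legal: 120000 = 120000
  Marketing: 40000 + 90000 = 130000


5 groups:
Engineering, 70000
Finance, 100000
HR, 40000
Legal, 120000
Marketing, 130000


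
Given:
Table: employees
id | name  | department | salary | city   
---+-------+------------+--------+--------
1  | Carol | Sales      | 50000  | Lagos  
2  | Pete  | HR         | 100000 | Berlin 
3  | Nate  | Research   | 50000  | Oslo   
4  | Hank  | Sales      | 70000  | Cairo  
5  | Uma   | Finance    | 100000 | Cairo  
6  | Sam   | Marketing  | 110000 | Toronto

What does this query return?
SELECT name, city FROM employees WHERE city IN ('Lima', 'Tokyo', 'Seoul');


Filtering: city IN ('Lima', 'Tokyo', 'Seoul')
Matching: 0 rows

Empty result set (0 rows)


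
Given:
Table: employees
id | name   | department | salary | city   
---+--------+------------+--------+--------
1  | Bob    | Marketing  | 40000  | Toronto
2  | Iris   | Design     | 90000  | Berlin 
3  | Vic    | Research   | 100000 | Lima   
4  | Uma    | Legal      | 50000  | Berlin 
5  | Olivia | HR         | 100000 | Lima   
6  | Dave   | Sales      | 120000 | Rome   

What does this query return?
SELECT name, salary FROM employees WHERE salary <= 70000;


Filtering: salary <= 70000
Matching: 2 rows

2 rows:
Bob, 40000
Uma, 50000


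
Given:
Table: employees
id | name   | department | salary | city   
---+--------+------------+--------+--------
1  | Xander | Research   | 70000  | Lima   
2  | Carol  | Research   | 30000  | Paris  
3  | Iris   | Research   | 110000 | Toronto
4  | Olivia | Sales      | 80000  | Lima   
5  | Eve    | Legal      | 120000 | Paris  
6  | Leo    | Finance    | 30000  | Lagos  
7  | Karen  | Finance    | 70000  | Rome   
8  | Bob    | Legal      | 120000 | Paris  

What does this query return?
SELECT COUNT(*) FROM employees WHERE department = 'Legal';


Counting rows where department = 'Legal'
  Eve -> MATCH
  Bob -> MATCH


2


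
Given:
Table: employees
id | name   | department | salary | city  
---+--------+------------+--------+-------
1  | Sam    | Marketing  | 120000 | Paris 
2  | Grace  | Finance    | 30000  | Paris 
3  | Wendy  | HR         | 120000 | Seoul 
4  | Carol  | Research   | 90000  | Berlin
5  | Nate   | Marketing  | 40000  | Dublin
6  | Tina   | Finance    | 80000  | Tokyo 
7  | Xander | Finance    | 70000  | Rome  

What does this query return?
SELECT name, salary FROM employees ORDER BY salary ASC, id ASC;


Sorting by salary ASC, then id ASC for ties

7 rows:
Grace, 30000
Nate, 40000
Xander, 70000
Tina, 80000
Carol, 90000
Sam, 120000
Wendy, 120000


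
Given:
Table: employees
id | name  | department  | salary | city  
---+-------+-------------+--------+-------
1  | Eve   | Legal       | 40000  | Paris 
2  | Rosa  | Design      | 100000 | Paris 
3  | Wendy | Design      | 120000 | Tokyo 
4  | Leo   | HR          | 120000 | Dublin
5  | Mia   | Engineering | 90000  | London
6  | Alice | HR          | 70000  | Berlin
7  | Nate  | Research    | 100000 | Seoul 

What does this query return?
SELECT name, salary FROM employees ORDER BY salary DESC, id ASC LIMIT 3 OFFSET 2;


Sort by salary DESC (id ASC tiebreak), then skip 2 and take 3
Rows 3 through 5

3 rows:
Rosa, 100000
Nate, 100000
Mia, 90000


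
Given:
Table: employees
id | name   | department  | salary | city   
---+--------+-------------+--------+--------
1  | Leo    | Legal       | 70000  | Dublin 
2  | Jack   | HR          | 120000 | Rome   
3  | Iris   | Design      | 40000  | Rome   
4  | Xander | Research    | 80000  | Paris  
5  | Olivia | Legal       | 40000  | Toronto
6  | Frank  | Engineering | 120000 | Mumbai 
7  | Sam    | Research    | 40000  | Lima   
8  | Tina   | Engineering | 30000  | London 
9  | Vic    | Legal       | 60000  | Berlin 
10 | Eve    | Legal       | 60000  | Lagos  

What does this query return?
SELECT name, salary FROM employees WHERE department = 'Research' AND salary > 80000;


Filtering: department = 'Research' AND salary > 80000
Matching: 0 rows

Empty result set (0 rows)


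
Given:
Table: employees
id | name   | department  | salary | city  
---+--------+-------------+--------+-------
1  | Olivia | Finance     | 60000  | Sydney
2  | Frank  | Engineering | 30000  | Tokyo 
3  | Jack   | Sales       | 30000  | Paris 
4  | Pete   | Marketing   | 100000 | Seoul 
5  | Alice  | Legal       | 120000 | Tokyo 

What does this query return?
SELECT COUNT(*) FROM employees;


COUNT(*) counts all rows

5


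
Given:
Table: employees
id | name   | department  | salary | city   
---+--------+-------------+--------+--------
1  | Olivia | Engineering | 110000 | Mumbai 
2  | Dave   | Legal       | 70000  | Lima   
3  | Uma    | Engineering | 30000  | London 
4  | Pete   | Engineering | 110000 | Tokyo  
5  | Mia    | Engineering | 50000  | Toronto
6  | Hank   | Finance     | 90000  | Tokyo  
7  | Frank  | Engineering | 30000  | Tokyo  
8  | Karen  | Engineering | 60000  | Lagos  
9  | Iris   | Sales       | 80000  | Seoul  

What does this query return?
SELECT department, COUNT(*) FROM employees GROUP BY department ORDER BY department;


Assigning each row to its department group:
  Olivia -> Engineering
  Dave -> Legal
  Uma -> Engineering
  Pete -> Engineering
  Mia -> Engineering
  Hank -> Finance
  Frank -> Engineering
  Karen -> Engineering
  Iris -> Sales


4 groups:
Engineering, 6
Finance, 1
Legal, 1
Sales, 1


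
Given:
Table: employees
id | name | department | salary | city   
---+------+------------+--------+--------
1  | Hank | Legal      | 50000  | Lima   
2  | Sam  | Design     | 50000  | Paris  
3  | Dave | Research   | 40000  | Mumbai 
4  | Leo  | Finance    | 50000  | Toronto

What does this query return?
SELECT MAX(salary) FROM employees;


Salaries: 50000, 50000, 40000, 50000
MAX = 50000

50000


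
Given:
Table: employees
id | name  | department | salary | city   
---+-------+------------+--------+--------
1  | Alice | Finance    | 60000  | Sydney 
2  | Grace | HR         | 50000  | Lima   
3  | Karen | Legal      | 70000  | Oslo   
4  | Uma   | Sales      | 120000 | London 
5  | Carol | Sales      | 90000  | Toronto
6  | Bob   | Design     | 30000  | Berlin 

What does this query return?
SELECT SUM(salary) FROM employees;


SUM(salary) = 60000 + 50000 + 70000 + 120000 + 90000 + 30000 = 420000

420000
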